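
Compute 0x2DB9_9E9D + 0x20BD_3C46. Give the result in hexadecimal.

Add column by column in base 16, right to left:
  D+6 = 3 carry 1
  9+4+1 = E
  E+C = A carry 1
  9+3+1 = D
  9+D = 6 carry 1
  B+B+1 = 7 carry 1
  D+0+1 = E
  2+2 = 4

0x4E76DAE3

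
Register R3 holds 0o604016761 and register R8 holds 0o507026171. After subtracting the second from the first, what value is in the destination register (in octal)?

0o74770570

Subtract column by column in base 8:
  1-1 → 0
  6-7 → 7 (borrow)
  7-1-1 → 5
  6-6 → 0
  1-2 → 7 (borrow)
  0-0-1 → 7 (borrow)
  4-7-1 → 4 (borrow)
  0-0-1 → 7 (borrow)
  6-5-1 → 0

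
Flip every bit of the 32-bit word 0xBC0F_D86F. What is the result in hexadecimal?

0x43F02790

Each hex digit d becomes F−d:
  B→4, C→3, 0→F, F→0, D→2, 8→7, 6→9, F→0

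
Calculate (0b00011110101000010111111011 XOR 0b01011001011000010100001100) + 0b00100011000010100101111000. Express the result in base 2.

First 0b00011110101000010111111011 XOR 0b01011001011000010100001100 = 0b01000111110000000011110111.
Add column by column in base 2, right to left:
  1+0 = 1
  1+0 = 1
  1+0 = 1
  0+1 = 1
  1+1 = 0 carry 1
  1+1+1 = 1 carry 1
  1+1+1 = 1 carry 1
  1+0+1 = 0 carry 1
  0+1+1 = 0 carry 1
  0+0+1 = 1
  0+0 = 0
  0+1 = 1
  0+0 = 0
  0+1 = 1
  0+0 = 0
  0+0 = 0
  1+0 = 1
  1+0 = 1
  1+1 = 0 carry 1
  1+1+1 = 1 carry 1
  1+0+1 = 0 carry 1
  0+0+1 = 1
  0+0 = 0
  0+1 = 1
  1+0 = 1

0b1101010110010101001101111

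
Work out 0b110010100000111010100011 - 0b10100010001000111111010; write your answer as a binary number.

0b11110001111110010101001

Subtract column by column in base 2:
  1-0 → 1
  1-1 → 0
  0-0 → 0
  0-1 → 1 (borrow)
  0-1-1 → 0 (borrow)
  1-1-1 → 1 (borrow)
  0-1-1 → 0 (borrow)
  1-1-1 → 1 (borrow)
  0-1-1 → 0 (borrow)
  1-0-1 → 0
  1-0 → 1
  1-0 → 1
  0-1 → 1 (borrow)
  0-0-1 → 1 (borrow)
  0-0-1 → 1 (borrow)
  0-0-1 → 1 (borrow)
  0-1-1 → 0 (borrow)
  1-0-1 → 0
  0-0 → 0
  1-0 → 1
  0-1 → 1 (borrow)
  0-0-1 → 1 (borrow)
  1-1-1 → 1 (borrow)
  1-0-1 → 0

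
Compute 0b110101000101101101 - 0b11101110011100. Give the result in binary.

0b110001010111010001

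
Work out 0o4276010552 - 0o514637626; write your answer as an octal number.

0o3561150724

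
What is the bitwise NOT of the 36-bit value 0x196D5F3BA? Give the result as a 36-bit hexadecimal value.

0xE692A0C45

Each hex digit d becomes F−d:
  1→E, 9→6, 6→9, D→2, 5→A, F→0, 3→C, B→4, A→5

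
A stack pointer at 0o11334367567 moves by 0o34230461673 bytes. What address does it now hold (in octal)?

0o45565051462

Add column by column in base 8, right to left:
  7+3 = 2 carry 1
  6+7+1 = 6 carry 1
  5+6+1 = 4 carry 1
  7+1+1 = 1 carry 1
  6+6+1 = 5 carry 1
  3+4+1 = 0 carry 1
  4+0+1 = 5
  3+3 = 6
  3+2 = 5
  1+4 = 5
  1+3 = 4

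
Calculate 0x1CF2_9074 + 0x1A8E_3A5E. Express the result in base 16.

0x3780CAD2

Add column by column in base 16, right to left:
  4+E = 2 carry 1
  7+5+1 = D
  0+A = A
  9+3 = C
  2+E = 0 carry 1
  F+8+1 = 8 carry 1
  C+A+1 = 7 carry 1
  1+1+1 = 3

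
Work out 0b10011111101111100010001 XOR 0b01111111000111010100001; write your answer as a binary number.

XOR bit by bit (1 where the bits differ):
  10011111101111100010001
^ 01111111000111010100001
= 11100000101000110110000

0b11100000101000110110000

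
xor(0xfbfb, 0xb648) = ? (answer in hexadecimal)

0x4db3

XOR each hex digit independently (no carries):
  f^b=4, b^6=d, f^4=b, b^8=3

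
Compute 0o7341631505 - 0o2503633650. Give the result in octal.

Subtract column by column in base 8:
  5-0 → 5
  0-5 → 3 (borrow)
  5-6-1 → 6 (borrow)
  1-3-1 → 5 (borrow)
  3-3-1 → 7 (borrow)
  6-6-1 → 7 (borrow)
  1-3-1 → 5 (borrow)
  4-0-1 → 3
  3-5 → 6 (borrow)
  7-2-1 → 4

0o4635775635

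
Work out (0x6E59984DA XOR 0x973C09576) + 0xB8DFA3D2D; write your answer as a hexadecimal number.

First 0x6E59984DA XOR 0x973C09576 = 0xF965911AC.
Add column by column in base 16, right to left:
  C+D = 9 carry 1
  A+2+1 = D
  1+D = E
  1+3 = 4
  9+A = 3 carry 1
  5+F+1 = 5 carry 1
  6+D+1 = 4 carry 1
  9+8+1 = 2 carry 1
  F+B+1 = B carry 1
  final carry 1

0x1B24534ED9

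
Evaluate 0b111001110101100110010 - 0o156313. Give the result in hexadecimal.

0x1c0e67

0b111001110101100110010 = 0x1ceb32 in hexadecimal.
0o156313 = 0xdccb in hexadecimal.
Subtract column by column in base 16:
  2-b → 7 (borrow)
  3-c-1 → 6 (borrow)
  b-c-1 → e (borrow)
  e-d-1 → 0
  c-0 → c
  1-0 → 1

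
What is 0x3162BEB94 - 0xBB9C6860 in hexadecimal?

Subtract column by column in base 16:
  4-0 → 4
  9-6 → 3
  B-8 → 3
  E-6 → 8
  B-C → F (borrow)
  2-9-1 → 8 (borrow)
  6-B-1 → A (borrow)
  1-B-1 → 5 (borrow)
  3-0-1 → 2

0x25A8F8334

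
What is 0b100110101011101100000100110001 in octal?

Group the bits in threes: 100 110 101 011 101 100 000 100 110 001 → 4653540461.

0o4653540461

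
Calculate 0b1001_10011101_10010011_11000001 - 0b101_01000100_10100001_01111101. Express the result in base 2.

0b100010110001111001001000100

Subtract column by column in base 2:
  1-1 → 0
  0-0 → 0
  0-1 → 1 (borrow)
  0-1-1 → 0 (borrow)
  0-1-1 → 0 (borrow)
  0-1-1 → 0 (borrow)
  1-1-1 → 1 (borrow)
  1-0-1 → 0
  1-1 → 0
  1-0 → 1
  0-0 → 0
  0-0 → 0
  1-0 → 1
  0-1 → 1 (borrow)
  0-0-1 → 1 (borrow)
  1-1-1 → 1 (borrow)
  1-0-1 → 0
  0-0 → 0
  1-1 → 0
  1-0 → 1
  1-0 → 1
  0-0 → 0
  0-1 → 1 (borrow)
  1-0-1 → 0
  1-1 → 0
  0-0 → 0
  0-1 → 1 (borrow)
  1-0-1 → 0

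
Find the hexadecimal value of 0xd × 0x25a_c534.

0x1e9c03a4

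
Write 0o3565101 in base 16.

0xEEA41

Each octal digit is 3 bits: 3=011 5=101 6=110 5=101 1=001 0=000 1=001.
Group the bits into nibbles: 1110 1110 1010 0100 0001 → EEA41.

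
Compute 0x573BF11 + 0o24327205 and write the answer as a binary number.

0x573BF11 = 0b101011100111011111100010001 in binary.
0o24327205 = 0b10100011010111010000101 in binary.
Add column by column in base 2, right to left:
  1+1 = 0 carry 1
  0+0+1 = 1
  0+1 = 1
  0+0 = 0
  1+0 = 1
  0+0 = 0
  0+0 = 0
  0+1 = 1
  1+0 = 1
  1+1 = 0 carry 1
  1+1+1 = 1 carry 1
  1+1+1 = 1 carry 1
  1+0+1 = 0 carry 1
  1+1+1 = 1 carry 1
  0+0+1 = 1
  1+1 = 0 carry 1
  1+1+1 = 1 carry 1
  1+0+1 = 0 carry 1
  0+0+1 = 1
  0+0 = 0
  1+1 = 0 carry 1
  1+0+1 = 0 carry 1
  1+1+1 = 1 carry 1
  0+0+1 = 1
  1+0 = 1
  0+0 = 0
  1+0 = 1

0b101110001010110110110010110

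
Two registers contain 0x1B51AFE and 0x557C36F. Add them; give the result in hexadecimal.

Add column by column in base 16, right to left:
  E+F = D carry 1
  F+6+1 = 6 carry 1
  A+3+1 = E
  1+C = D
  5+7 = C
  B+5 = 0 carry 1
  1+5+1 = 7

0x70CDE6D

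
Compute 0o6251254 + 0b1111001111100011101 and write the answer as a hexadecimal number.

0o6251254 = 0x1952AC in hexadecimal.
0b1111001111100011101 = 0x79F1D in hexadecimal.
Add column by column in base 16, right to left:
  C+D = 9 carry 1
  A+1+1 = C
  2+F = 1 carry 1
  5+9+1 = F
  9+7 = 0 carry 1
  1+0+1 = 2

0x20F1C9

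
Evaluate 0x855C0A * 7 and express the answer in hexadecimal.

0x3A58446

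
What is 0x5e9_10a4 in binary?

Expand each hex digit to 4 bits: 5=0101 e=1110 9=1001 1=0001 0=0000 a=1010 4=0100.

0b101111010010001000010100100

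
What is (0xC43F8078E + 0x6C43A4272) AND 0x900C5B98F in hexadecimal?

Add column by column in base 16, right to left:
  E+2 = 0 carry 1
  8+7+1 = 0 carry 1
  7+2+1 = A
  0+4 = 4
  8+A = 2 carry 1
  F+3+1 = 3 carry 1
  3+4+1 = 8
  4+C = 0 carry 1
  C+6+1 = 3 carry 1
  final carry 1
Sum = 0x1308324A00; now AND with 0x900C5B98F:
  1&0=0, 3&9=1, 0&0=0, 8&0=0, 3&C=0, 2&5=0, 4&B=0, A&9=8, 0&8=0, 0&F=0

0x100000800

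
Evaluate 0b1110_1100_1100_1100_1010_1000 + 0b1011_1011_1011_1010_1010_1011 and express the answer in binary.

0b1101010001000011101010011

Add column by column in base 2, right to left:
  0+1 = 1
  0+1 = 1
  0+0 = 0
  1+1 = 0 carry 1
  0+0+1 = 1
  1+1 = 0 carry 1
  0+0+1 = 1
  1+1 = 0 carry 1
  0+0+1 = 1
  0+1 = 1
  1+0 = 1
  1+1 = 0 carry 1
  0+1+1 = 0 carry 1
  0+1+1 = 0 carry 1
  1+0+1 = 0 carry 1
  1+1+1 = 1 carry 1
  0+1+1 = 0 carry 1
  0+1+1 = 0 carry 1
  1+0+1 = 0 carry 1
  1+1+1 = 1 carry 1
  0+1+1 = 0 carry 1
  1+1+1 = 1 carry 1
  1+0+1 = 0 carry 1
  1+1+1 = 1 carry 1
  final carry 1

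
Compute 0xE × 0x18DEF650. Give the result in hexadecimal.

Multiply each base-16 digit by 14, carrying:
  0×14 = 0 → write 0
  5×14 = 70 → write 6 carry 4
  6×14+4 = 88 → write 8 carry 5
  F×14+5 = 215 → write 7 carry 13
  E×14+13 = 209 → write 1 carry 13
  D×14+13 = 195 → write 3 carry 12
  8×14+12 = 124 → write C carry 7
  1×14+7 = 21 → write 5 carry 1
  remaining carry: 1

0x15C317860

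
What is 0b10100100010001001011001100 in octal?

0o244211314

Group the bits in threes: 010 100 100 010 001 001 011 001 100 → 244211314.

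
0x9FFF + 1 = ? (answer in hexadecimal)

The trailing 3 digits are F (max in base 16), so adding 1 cascades: they roll to 0 and the next digit up increments.

0xA000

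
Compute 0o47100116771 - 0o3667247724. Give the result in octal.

Subtract column by column in base 8:
  1-4 → 5 (borrow)
  7-2-1 → 4
  7-7 → 0
  6-7 → 7 (borrow)
  1-4-1 → 4 (borrow)
  1-2-1 → 6 (borrow)
  0-7-1 → 0 (borrow)
  0-6-1 → 1 (borrow)
  1-6-1 → 2 (borrow)
  7-3-1 → 3
  4-0 → 4

0o43210647045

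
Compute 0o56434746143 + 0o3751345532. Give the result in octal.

0o62406313675

Add column by column in base 8, right to left:
  3+2 = 5
  4+3 = 7
  1+5 = 6
  6+5 = 3 carry 1
  4+4+1 = 1 carry 1
  7+3+1 = 3 carry 1
  4+1+1 = 6
  3+5 = 0 carry 1
  4+7+1 = 4 carry 1
  6+3+1 = 2 carry 1
  5+0+1 = 6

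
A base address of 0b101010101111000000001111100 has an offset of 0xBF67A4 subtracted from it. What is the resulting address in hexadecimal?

0x49818D8

0b101010101111000000001111100 = 0x557807C in hexadecimal.
Subtract column by column in base 16:
  C-4 → 8
  7-A → D (borrow)
  0-7-1 → 8 (borrow)
  8-6-1 → 1
  7-F → 8 (borrow)
  5-B-1 → 9 (borrow)
  5-0-1 → 4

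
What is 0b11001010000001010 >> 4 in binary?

0b1100101000000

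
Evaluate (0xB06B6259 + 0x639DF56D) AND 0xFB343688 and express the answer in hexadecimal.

Add column by column in base 16, right to left:
  9+D = 6 carry 1
  5+6+1 = C
  2+5 = 7
  6+F = 5 carry 1
  B+D+1 = 9 carry 1
  6+9+1 = 0 carry 1
  0+3+1 = 4
  B+6 = 1 carry 1
  final carry 1
Sum = 0x1140957C6; now AND with 0xFB343688:
  1&0=0, 1&F=1, 4&B=0, 0&3=0, 9&4=0, 5&3=1, 7&6=6, C&8=8, 6&8=0

0x10001680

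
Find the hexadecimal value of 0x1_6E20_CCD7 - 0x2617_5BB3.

0x148097124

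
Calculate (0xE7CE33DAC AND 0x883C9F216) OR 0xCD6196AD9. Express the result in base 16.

0xE7CE33DAC AND 0x883C9F216 = 0x800C13004.
Then OR with 0xCD6196AD9.

0xCD6D97ADD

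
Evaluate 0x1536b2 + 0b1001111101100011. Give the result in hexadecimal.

0b1001111101100011 = 0x9f63 in hexadecimal.
Add column by column in base 16, right to left:
  2+3 = 5
  b+6 = 1 carry 1
  6+f+1 = 6 carry 1
  3+9+1 = d
  5+0 = 5
  1+0 = 1

0x15d615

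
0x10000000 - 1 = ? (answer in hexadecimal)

0xfffffff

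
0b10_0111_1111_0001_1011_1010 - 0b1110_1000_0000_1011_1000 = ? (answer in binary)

0b110010111000100000010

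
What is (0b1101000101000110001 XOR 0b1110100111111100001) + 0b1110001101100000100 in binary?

0b10001110000011010100

First 0b1101000101000110001 XOR 0b1110100111111100001 = 0b0011100010111010000.
Add column by column in base 2, right to left:
  0+0 = 0
  0+0 = 0
  0+1 = 1
  0+0 = 0
  1+0 = 1
  0+0 = 0
  1+0 = 1
  1+0 = 1
  1+1 = 0 carry 1
  0+1+1 = 0 carry 1
  1+0+1 = 0 carry 1
  0+1+1 = 0 carry 1
  0+1+1 = 0 carry 1
  0+0+1 = 1
  1+0 = 1
  1+0 = 1
  1+1 = 0 carry 1
  0+1+1 = 0 carry 1
  0+1+1 = 0 carry 1
  final carry 1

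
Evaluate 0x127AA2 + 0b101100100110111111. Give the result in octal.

0x127AA2 = 0o4475242 in octal.
0b101100100110111111 = 0o544677 in octal.
Add column by column in base 8, right to left:
  2+7 = 1 carry 1
  4+7+1 = 4 carry 1
  2+6+1 = 1 carry 1
  5+4+1 = 2 carry 1
  7+4+1 = 4 carry 1
  4+5+1 = 2 carry 1
  4+0+1 = 5

0o5242141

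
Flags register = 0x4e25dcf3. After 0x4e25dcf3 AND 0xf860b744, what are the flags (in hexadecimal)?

AND each hex digit independently (no carries):
  4&f=4, e&8=8, 2&6=2, 5&0=0, d&b=9, c&7=4, f&4=4, 3&4=0

0x48209440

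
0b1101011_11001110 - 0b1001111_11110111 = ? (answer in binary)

Subtract column by column in base 2:
  0-1 → 1 (borrow)
  1-1-1 → 1 (borrow)
  1-1-1 → 1 (borrow)
  1-0-1 → 0
  0-1 → 1 (borrow)
  0-1-1 → 0 (borrow)
  1-1-1 → 1 (borrow)
  1-1-1 → 1 (borrow)
  1-1-1 → 1 (borrow)
  1-1-1 → 1 (borrow)
  0-1-1 → 0 (borrow)
  1-1-1 → 1 (borrow)
  0-0-1 → 1 (borrow)
  1-0-1 → 0
  1-1 → 0

0b1101111010111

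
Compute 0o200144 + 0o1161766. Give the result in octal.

0o1362132

Add column by column in base 8, right to left:
  4+6 = 2 carry 1
  4+6+1 = 3 carry 1
  1+7+1 = 1 carry 1
  0+1+1 = 2
  0+6 = 6
  2+1 = 3
  0+1 = 1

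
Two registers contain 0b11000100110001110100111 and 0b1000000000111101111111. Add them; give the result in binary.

0b100000100111001100100110

Add column by column in base 2, right to left:
  1+1 = 0 carry 1
  1+1+1 = 1 carry 1
  1+1+1 = 1 carry 1
  0+1+1 = 0 carry 1
  0+1+1 = 0 carry 1
  1+1+1 = 1 carry 1
  0+1+1 = 0 carry 1
  1+0+1 = 0 carry 1
  1+1+1 = 1 carry 1
  1+1+1 = 1 carry 1
  0+1+1 = 0 carry 1
  0+1+1 = 0 carry 1
  0+0+1 = 1
  1+0 = 1
  1+0 = 1
  0+0 = 0
  0+0 = 0
  1+0 = 1
  0+0 = 0
  0+0 = 0
  0+0 = 0
  1+1 = 0 carry 1
  1+0+1 = 0 carry 1
  final carry 1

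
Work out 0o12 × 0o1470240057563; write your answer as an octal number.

0o20063100735176

Multiply each base-8 digit by 10, carrying:
  3×10 = 30 → write 6 carry 3
  6×10+3 = 63 → write 7 carry 7
  5×10+7 = 57 → write 1 carry 7
  7×10+7 = 77 → write 5 carry 9
  5×10+9 = 59 → write 3 carry 7
  0×10+7 = 7 → write 7
  0×10 = 0 → write 0
  4×10 = 40 → write 0 carry 5
  2×10+5 = 25 → write 1 carry 3
  0×10+3 = 3 → write 3
  7×10 = 70 → write 6 carry 8
  4×10+8 = 48 → write 0 carry 6
  1×10+6 = 16 → write 0 carry 2
  remaining carry: 2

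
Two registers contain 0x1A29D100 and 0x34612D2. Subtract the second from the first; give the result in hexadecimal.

Subtract column by column in base 16:
  0-2 → E (borrow)
  0-D-1 → 2 (borrow)
  1-2-1 → E (borrow)
  D-1-1 → B
  9-6 → 3
  2-4 → E (borrow)
  A-3-1 → 6
  1-0 → 1

0x16E3BE2E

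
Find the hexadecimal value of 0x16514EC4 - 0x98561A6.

0xCCBED1E

Subtract column by column in base 16:
  4-6 → E (borrow)
  C-A-1 → 1
  E-1 → D
  4-6 → E (borrow)
  1-5-1 → B (borrow)
  5-8-1 → C (borrow)
  6-9-1 → C (borrow)
  1-0-1 → 0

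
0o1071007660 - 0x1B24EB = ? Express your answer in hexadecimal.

0o1071007660 = 0x8E40FB0 in hexadecimal.
Subtract column by column in base 16:
  0-B → 5 (borrow)
  B-E-1 → C (borrow)
  F-4-1 → A
  0-2 → E (borrow)
  4-B-1 → 8 (borrow)
  E-1-1 → C
  8-0 → 8

0x8C8EAC5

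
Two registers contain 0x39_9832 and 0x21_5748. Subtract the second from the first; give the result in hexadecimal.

0x1840EA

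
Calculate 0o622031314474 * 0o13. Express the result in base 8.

Multiply each base-8 digit by 11, carrying:
  4×11 = 44 → write 4 carry 5
  7×11+5 = 82 → write 2 carry 10
  4×11+10 = 54 → write 6 carry 6
  4×11+6 = 50 → write 2 carry 6
  1×11+6 = 17 → write 1 carry 2
  3×11+2 = 35 → write 3 carry 4
  1×11+4 = 15 → write 7 carry 1
  3×11+1 = 34 → write 2 carry 4
  0×11+4 = 4 → write 4
  2×11 = 22 → write 6 carry 2
  2×11+2 = 24 → write 0 carry 3
  6×11+3 = 69 → write 5 carry 8
  remaining carry: 10

0o10506427312624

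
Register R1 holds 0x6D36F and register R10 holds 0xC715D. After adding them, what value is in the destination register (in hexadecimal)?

0x1344CC

Add column by column in base 16, right to left:
  F+D = C carry 1
  6+5+1 = C
  3+1 = 4
  D+7 = 4 carry 1
  6+C+1 = 3 carry 1
  final carry 1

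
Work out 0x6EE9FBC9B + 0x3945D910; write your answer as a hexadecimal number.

0x727E595AB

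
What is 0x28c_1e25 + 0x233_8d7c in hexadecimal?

Add column by column in base 16, right to left:
  5+c = 1 carry 1
  2+7+1 = a
  e+d = b carry 1
  1+8+1 = a
  c+3 = f
  8+3 = b
  2+2 = 4

0x4bfaba1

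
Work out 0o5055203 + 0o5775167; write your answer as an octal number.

0o13052372

Add column by column in base 8, right to left:
  3+7 = 2 carry 1
  0+6+1 = 7
  2+1 = 3
  5+5 = 2 carry 1
  5+7+1 = 5 carry 1
  0+7+1 = 0 carry 1
  5+5+1 = 3 carry 1
  final carry 1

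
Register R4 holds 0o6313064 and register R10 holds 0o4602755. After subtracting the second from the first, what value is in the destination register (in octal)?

Subtract column by column in base 8:
  4-5 → 7 (borrow)
  6-5-1 → 0
  0-7 → 1 (borrow)
  3-2-1 → 0
  1-0 → 1
  3-6 → 5 (borrow)
  6-4-1 → 1

0o1510107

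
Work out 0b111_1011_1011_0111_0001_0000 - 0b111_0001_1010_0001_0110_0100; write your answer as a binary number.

Subtract column by column in base 2:
  0-0 → 0
  0-0 → 0
  0-1 → 1 (borrow)
  0-0-1 → 1 (borrow)
  1-0-1 → 0
  0-1 → 1 (borrow)
  0-1-1 → 0 (borrow)
  0-0-1 → 1 (borrow)
  1-1-1 → 1 (borrow)
  1-0-1 → 0
  1-0 → 1
  0-0 → 0
  1-0 → 1
  1-1 → 0
  0-0 → 0
  1-1 → 0
  1-1 → 0
  1-0 → 1
  0-0 → 0
  1-0 → 1
  1-1 → 0
  1-1 → 0
  1-1 → 0

0b10100001010110101100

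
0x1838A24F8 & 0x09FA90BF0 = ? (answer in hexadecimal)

0x0838800F0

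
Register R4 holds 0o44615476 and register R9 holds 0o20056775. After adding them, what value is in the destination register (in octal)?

0o64674473

Add column by column in base 8, right to left:
  6+5 = 3 carry 1
  7+7+1 = 7 carry 1
  4+7+1 = 4 carry 1
  5+6+1 = 4 carry 1
  1+5+1 = 7
  6+0 = 6
  4+0 = 4
  4+2 = 6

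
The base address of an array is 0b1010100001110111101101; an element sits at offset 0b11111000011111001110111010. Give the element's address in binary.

0b100000011000001000110100111

Add column by column in base 2, right to left:
  1+0 = 1
  0+1 = 1
  1+0 = 1
  1+1 = 0 carry 1
  0+1+1 = 0 carry 1
  1+1+1 = 1 carry 1
  1+0+1 = 0 carry 1
  1+1+1 = 1 carry 1
  1+1+1 = 1 carry 1
  0+1+1 = 0 carry 1
  1+0+1 = 0 carry 1
  1+0+1 = 0 carry 1
  1+1+1 = 1 carry 1
  0+1+1 = 0 carry 1
  0+1+1 = 0 carry 1
  0+1+1 = 0 carry 1
  0+1+1 = 0 carry 1
  1+0+1 = 0 carry 1
  0+0+1 = 1
  1+0 = 1
  0+0 = 0
  1+1 = 0 carry 1
  0+1+1 = 0 carry 1
  0+1+1 = 0 carry 1
  0+1+1 = 0 carry 1
  0+1+1 = 0 carry 1
  final carry 1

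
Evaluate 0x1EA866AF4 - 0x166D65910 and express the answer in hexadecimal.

Subtract column by column in base 16:
  4-0 → 4
  F-1 → E
  A-9 → 1
  6-5 → 1
  6-6 → 0
  8-D → B (borrow)
  A-6-1 → 3
  E-6 → 8
  1-1 → 0

0x83B011E4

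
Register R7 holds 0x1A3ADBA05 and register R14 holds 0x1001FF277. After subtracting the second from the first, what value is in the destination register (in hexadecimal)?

Subtract column by column in base 16:
  5-7 → E (borrow)
  0-7-1 → 8 (borrow)
  A-2-1 → 7
  B-F → C (borrow)
  D-F-1 → D (borrow)
  A-1-1 → 8
  3-0 → 3
  A-0 → A
  1-1 → 0

0xA38DC78E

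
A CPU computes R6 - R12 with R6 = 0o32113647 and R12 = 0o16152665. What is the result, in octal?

Subtract column by column in base 8:
  7-5 → 2
  4-6 → 6 (borrow)
  6-6-1 → 7 (borrow)
  3-2-1 → 0
  1-5 → 4 (borrow)
  1-1-1 → 7 (borrow)
  2-6-1 → 3 (borrow)
  3-1-1 → 1

0o13740762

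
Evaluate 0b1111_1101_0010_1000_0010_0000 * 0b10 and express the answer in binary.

Multiply each base-2 digit by 2, carrying:
  0×2 = 0 → write 0
  0×2 = 0 → write 0
  0×2 = 0 → write 0
  0×2 = 0 → write 0
  0×2 = 0 → write 0
  1×2 = 2 → write 0 carry 1
  0×2+1 = 1 → write 1
  0×2 = 0 → write 0
  0×2 = 0 → write 0
  0×2 = 0 → write 0
  0×2 = 0 → write 0
  1×2 = 2 → write 0 carry 1
  0×2+1 = 1 → write 1
  1×2 = 2 → write 0 carry 1
  0×2+1 = 1 → write 1
  0×2 = 0 → write 0
  1×2 = 2 → write 0 carry 1
  0×2+1 = 1 → write 1
  1×2 = 2 → write 0 carry 1
  1×2+1 = 3 → write 1 carry 1
  1×2+1 = 3 → write 1 carry 1
  1×2+1 = 3 → write 1 carry 1
  1×2+1 = 3 → write 1 carry 1
  1×2+1 = 3 → write 1 carry 1
  remaining carry: 1

0b1111110100101000001000000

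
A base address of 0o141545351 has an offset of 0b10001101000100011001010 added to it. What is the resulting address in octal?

0o163251663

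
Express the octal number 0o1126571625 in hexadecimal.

0x95af395

Each octal digit is 3 bits: 1=001 1=001 2=010 6=110 5=101 7=111 1=001 6=110 2=010 5=101.
Group the bits into nibbles: 1001 0101 1010 1111 0011 1001 0101 → 95af395.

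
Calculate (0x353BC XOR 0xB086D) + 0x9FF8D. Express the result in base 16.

0x125B5E

First 0x353BC XOR 0xB086D = 0x85BD1.
Add column by column in base 16, right to left:
  1+D = E
  D+8 = 5 carry 1
  B+F+1 = B carry 1
  5+F+1 = 5 carry 1
  8+9+1 = 2 carry 1
  final carry 1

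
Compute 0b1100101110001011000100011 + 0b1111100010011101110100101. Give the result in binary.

0b11100010000101000111001000

Add column by column in base 2, right to left:
  1+1 = 0 carry 1
  1+0+1 = 0 carry 1
  0+1+1 = 0 carry 1
  0+0+1 = 1
  0+0 = 0
  1+1 = 0 carry 1
  0+0+1 = 1
  0+1 = 1
  0+1 = 1
  1+1 = 0 carry 1
  1+0+1 = 0 carry 1
  0+1+1 = 0 carry 1
  1+1+1 = 1 carry 1
  0+1+1 = 0 carry 1
  0+0+1 = 1
  0+0 = 0
  1+1 = 0 carry 1
  1+0+1 = 0 carry 1
  1+0+1 = 0 carry 1
  0+0+1 = 1
  1+1 = 0 carry 1
  0+1+1 = 0 carry 1
  0+1+1 = 0 carry 1
  1+1+1 = 1 carry 1
  1+1+1 = 1 carry 1
  final carry 1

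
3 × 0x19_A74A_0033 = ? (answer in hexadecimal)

Multiply each base-16 digit by 3, carrying:
  3×3 = 9 → write 9
  3×3 = 9 → write 9
  0×3 = 0 → write 0
  0×3 = 0 → write 0
  A×3 = 30 → write E carry 1
  4×3+1 = 13 → write D
  7×3 = 21 → write 5 carry 1
  A×3+1 = 31 → write F carry 1
  9×3+1 = 28 → write C carry 1
  1×3+1 = 4 → write 4

0x4CF5DE0099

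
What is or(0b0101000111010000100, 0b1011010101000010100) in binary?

0b1111010111010010100

OR bit by bit (1 where either bit is 1):
  0101000111010000100
| 1011010101000010100
= 1111010111010010100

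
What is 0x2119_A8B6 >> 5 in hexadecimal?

5 bits is not a whole number of base-16 digits; in binary: 100001000110011010100010110110 >> 5 = 1000010001100110101000101.

0x108CD45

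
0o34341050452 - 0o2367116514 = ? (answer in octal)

0o31751731736

Subtract column by column in base 8:
  2-4 → 6 (borrow)
  5-1-1 → 3
  4-5 → 7 (borrow)
  0-6-1 → 1 (borrow)
  5-1-1 → 3
  0-1 → 7 (borrow)
  1-7-1 → 1 (borrow)
  4-6-1 → 5 (borrow)
  3-3-1 → 7 (borrow)
  4-2-1 → 1
  3-0 → 3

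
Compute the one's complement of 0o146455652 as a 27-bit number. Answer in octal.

0o631322125

Each oct digit d becomes 7−d:
  1→6, 4→3, 6→1, 4→3, 5→2, 5→2, 6→1, 5→2, 2→5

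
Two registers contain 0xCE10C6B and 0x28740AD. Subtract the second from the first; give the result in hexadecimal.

0xA59CBBE

Subtract column by column in base 16:
  B-D → E (borrow)
  6-A-1 → B (borrow)
  C-0-1 → B
  0-4 → C (borrow)
  1-7-1 → 9 (borrow)
  E-8-1 → 5
  C-2 → A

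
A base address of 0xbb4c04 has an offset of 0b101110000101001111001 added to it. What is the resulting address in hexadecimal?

0xd2567d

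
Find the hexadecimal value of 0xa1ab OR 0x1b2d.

0xbbaf

OR each hex digit independently (no carries):
  a|1=b, 1|b=b, a|2=a, b|d=f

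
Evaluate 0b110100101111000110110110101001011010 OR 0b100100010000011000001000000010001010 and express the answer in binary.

OR bit by bit (1 where either bit is 1):
  110100101111000110110110101001011010
| 100100010000011000001000000010001010
= 110100111111011110111110101011011010

0b110100111111011110111110101011011010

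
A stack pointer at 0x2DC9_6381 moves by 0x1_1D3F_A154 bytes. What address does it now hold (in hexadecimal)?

0x14B0904D5

Add column by column in base 16, right to left:
  1+4 = 5
  8+5 = D
  3+1 = 4
  6+A = 0 carry 1
  9+F+1 = 9 carry 1
  C+3+1 = 0 carry 1
  D+D+1 = B carry 1
  2+1+1 = 4
  0+1 = 1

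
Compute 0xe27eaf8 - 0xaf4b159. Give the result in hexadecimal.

Subtract column by column in base 16:
  8-9 → f (borrow)
  f-5-1 → 9
  a-1 → 9
  e-b → 3
  7-4 → 3
  2-f → 3 (borrow)
  e-a-1 → 3

0x333399f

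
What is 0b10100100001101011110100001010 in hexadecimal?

0x1486BD0A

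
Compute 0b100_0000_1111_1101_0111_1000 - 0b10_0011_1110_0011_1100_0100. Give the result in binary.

0b111010001100110110100

Subtract column by column in base 2:
  0-0 → 0
  0-0 → 0
  0-1 → 1 (borrow)
  1-0-1 → 0
  1-0 → 1
  1-0 → 1
  1-1 → 0
  0-1 → 1 (borrow)
  1-1-1 → 1 (borrow)
  0-1-1 → 0 (borrow)
  1-0-1 → 0
  1-0 → 1
  1-0 → 1
  1-1 → 0
  1-1 → 0
  1-1 → 0
  0-1 → 1 (borrow)
  0-1-1 → 0 (borrow)
  0-0-1 → 1 (borrow)
  0-0-1 → 1 (borrow)
  0-0-1 → 1 (borrow)
  0-1-1 → 0 (borrow)
  1-0-1 → 0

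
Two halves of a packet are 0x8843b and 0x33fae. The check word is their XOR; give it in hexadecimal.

XOR each hex digit independently (no carries):
  8^3=b, 8^3=b, 4^f=b, 3^a=9, b^e=5

0xbbb95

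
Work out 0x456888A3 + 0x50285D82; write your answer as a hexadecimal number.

0x9590E625

Add column by column in base 16, right to left:
  3+2 = 5
  A+8 = 2 carry 1
  8+D+1 = 6 carry 1
  8+5+1 = E
  8+8 = 0 carry 1
  6+2+1 = 9
  5+0 = 5
  4+5 = 9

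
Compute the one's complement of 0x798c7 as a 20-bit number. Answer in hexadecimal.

0x86738

Each hex digit d becomes f−d:
  7→8, 9→6, 8→7, c→3, 7→8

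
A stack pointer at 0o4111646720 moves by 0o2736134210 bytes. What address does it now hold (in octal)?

0o7050003130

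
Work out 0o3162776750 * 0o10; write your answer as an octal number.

0o31627767500

Multiply each base-8 digit by 8, carrying:
  0×8 = 0 → write 0
  5×8 = 40 → write 0 carry 5
  7×8+5 = 61 → write 5 carry 7
  6×8+7 = 55 → write 7 carry 6
  7×8+6 = 62 → write 6 carry 7
  7×8+7 = 63 → write 7 carry 7
  2×8+7 = 23 → write 7 carry 2
  6×8+2 = 50 → write 2 carry 6
  1×8+6 = 14 → write 6 carry 1
  3×8+1 = 25 → write 1 carry 3
  remaining carry: 3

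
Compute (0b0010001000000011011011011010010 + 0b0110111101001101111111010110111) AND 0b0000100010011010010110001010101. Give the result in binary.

Add column by column in base 2, right to left:
  0+1 = 1
  1+1 = 0 carry 1
  0+1+1 = 0 carry 1
  0+0+1 = 1
  1+1 = 0 carry 1
  0+1+1 = 0 carry 1
  1+0+1 = 0 carry 1
  1+1+1 = 1 carry 1
  0+0+1 = 1
  1+1 = 0 carry 1
  1+1+1 = 1 carry 1
  0+1+1 = 0 carry 1
  1+1+1 = 1 carry 1
  1+1+1 = 1 carry 1
  0+1+1 = 0 carry 1
  1+1+1 = 1 carry 1
  1+0+1 = 0 carry 1
  0+1+1 = 0 carry 1
  0+1+1 = 0 carry 1
  0+0+1 = 1
  0+0 = 0
  0+1 = 1
  0+0 = 0
  0+1 = 1
  1+1 = 0 carry 1
  0+1+1 = 0 carry 1
  0+1+1 = 0 carry 1
  0+0+1 = 1
  1+1 = 0 carry 1
  0+1+1 = 0 carry 1
  final carry 1
Sum = 0b1001000101010001011010110001001; now AND with 0b0000100010011010010110001010101:
  1001000101010001011010110001001
& 0000100010011010010110001010101
= 0000000000010000010010000000001

0b10000010010000000001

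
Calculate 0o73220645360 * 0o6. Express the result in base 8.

0o543544740640

Multiply each base-8 digit by 6, carrying:
  0×6 = 0 → write 0
  6×6 = 36 → write 4 carry 4
  3×6+4 = 22 → write 6 carry 2
  5×6+2 = 32 → write 0 carry 4
  4×6+4 = 28 → write 4 carry 3
  6×6+3 = 39 → write 7 carry 4
  0×6+4 = 4 → write 4
  2×6 = 12 → write 4 carry 1
  2×6+1 = 13 → write 5 carry 1
  3×6+1 = 19 → write 3 carry 2
  7×6+2 = 44 → write 4 carry 5
  remaining carry: 5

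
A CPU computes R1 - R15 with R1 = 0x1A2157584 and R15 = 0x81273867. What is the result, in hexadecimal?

0x120EE3D1D

Subtract column by column in base 16:
  4-7 → D (borrow)
  8-6-1 → 1
  5-8 → D (borrow)
  7-3-1 → 3
  5-7 → E (borrow)
  1-2-1 → E (borrow)
  2-1-1 → 0
  A-8 → 2
  1-0 → 1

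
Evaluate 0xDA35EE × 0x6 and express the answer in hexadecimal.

0x51D4394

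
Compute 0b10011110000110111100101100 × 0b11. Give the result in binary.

Multiply each base-2 digit by 3, carrying:
  0×3 = 0 → write 0
  0×3 = 0 → write 0
  1×3 = 3 → write 1 carry 1
  1×3+1 = 4 → write 0 carry 2
  0×3+2 = 2 → write 0 carry 1
  1×3+1 = 4 → write 0 carry 2
  0×3+2 = 2 → write 0 carry 1
  0×3+1 = 1 → write 1
  1×3 = 3 → write 1 carry 1
  1×3+1 = 4 → write 0 carry 2
  1×3+2 = 5 → write 1 carry 2
  1×3+2 = 5 → write 1 carry 2
  0×3+2 = 2 → write 0 carry 1
  1×3+1 = 4 → write 0 carry 2
  1×3+2 = 5 → write 1 carry 2
  0×3+2 = 2 → write 0 carry 1
  0×3+1 = 1 → write 1
  0×3 = 0 → write 0
  0×3 = 0 → write 0
  1×3 = 3 → write 1 carry 1
  1×3+1 = 4 → write 0 carry 2
  1×3+2 = 5 → write 1 carry 2
  1×3+2 = 5 → write 1 carry 2
  0×3+2 = 2 → write 0 carry 1
  0×3+1 = 1 → write 1
  1×3 = 3 → write 1 carry 1
  remaining carry: 1

0b111011010010100110110000100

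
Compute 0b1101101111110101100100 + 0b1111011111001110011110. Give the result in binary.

Add column by column in base 2, right to left:
  0+0 = 0
  0+1 = 1
  1+1 = 0 carry 1
  0+1+1 = 0 carry 1
  0+1+1 = 0 carry 1
  1+0+1 = 0 carry 1
  1+0+1 = 0 carry 1
  0+1+1 = 0 carry 1
  1+1+1 = 1 carry 1
  0+1+1 = 0 carry 1
  1+0+1 = 0 carry 1
  1+0+1 = 0 carry 1
  1+1+1 = 1 carry 1
  1+1+1 = 1 carry 1
  1+1+1 = 1 carry 1
  1+1+1 = 1 carry 1
  0+1+1 = 0 carry 1
  1+0+1 = 0 carry 1
  1+1+1 = 1 carry 1
  0+1+1 = 0 carry 1
  1+1+1 = 1 carry 1
  1+1+1 = 1 carry 1
  final carry 1

0b11101001111000100000010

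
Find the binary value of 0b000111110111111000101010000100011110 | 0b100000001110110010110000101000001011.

0b100111111111111010111010101100011111

OR bit by bit (1 where either bit is 1):
  000111110111111000101010000100011110
| 100000001110110010110000101000001011
= 100111111111111010111010101100011111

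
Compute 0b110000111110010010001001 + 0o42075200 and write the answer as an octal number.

0o123057411

0b110000111110010010001001 = 0o60762211 in octal.
Add column by column in base 8, right to left:
  1+0 = 1
  1+0 = 1
  2+2 = 4
  2+5 = 7
  6+7 = 5 carry 1
  7+0+1 = 0 carry 1
  0+2+1 = 3
  6+4 = 2 carry 1
  final carry 1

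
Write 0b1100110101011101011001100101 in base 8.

0o1465353145

Group the bits in threes: 001 100 110 101 011 101 011 001 100 101 → 1465353145.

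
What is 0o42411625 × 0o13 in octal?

Multiply each base-8 digit by 11, carrying:
  5×11 = 55 → write 7 carry 6
  2×11+6 = 28 → write 4 carry 3
  6×11+3 = 69 → write 5 carry 8
  1×11+8 = 19 → write 3 carry 2
  1×11+2 = 13 → write 5 carry 1
  4×11+1 = 45 → write 5 carry 5
  2×11+5 = 27 → write 3 carry 3
  4×11+3 = 47 → write 7 carry 5
  remaining carry: 5

0o573553547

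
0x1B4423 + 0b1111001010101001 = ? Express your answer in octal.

0o7033314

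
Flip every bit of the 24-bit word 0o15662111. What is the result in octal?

0o62115666

Each oct digit d becomes 7−d:
  1→6, 5→2, 6→1, 6→1, 2→5, 1→6, 1→6, 1→6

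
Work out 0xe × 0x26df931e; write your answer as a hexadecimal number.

Multiply each base-16 digit by 14, carrying:
  e×14 = 196 → write 4 carry 12
  1×14+12 = 26 → write a carry 1
  3×14+1 = 43 → write b carry 2
  9×14+2 = 128 → write 0 carry 8
  f×14+8 = 218 → write a carry 13
  d×14+13 = 195 → write 3 carry 12
  6×14+12 = 96 → write 0 carry 6
  2×14+6 = 34 → write 2 carry 2
  remaining carry: 2

0x2203a0ba4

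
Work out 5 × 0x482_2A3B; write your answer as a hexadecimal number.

0x168AD327

Multiply each base-16 digit by 5, carrying:
  B×5 = 55 → write 7 carry 3
  3×5+3 = 18 → write 2 carry 1
  A×5+1 = 51 → write 3 carry 3
  2×5+3 = 13 → write D
  2×5 = 10 → write A
  8×5 = 40 → write 8 carry 2
  4×5+2 = 22 → write 6 carry 1
  remaining carry: 1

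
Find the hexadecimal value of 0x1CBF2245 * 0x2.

0x397E448A

Multiply each base-16 digit by 2, carrying:
  5×2 = 10 → write A
  4×2 = 8 → write 8
  2×2 = 4 → write 4
  2×2 = 4 → write 4
  F×2 = 30 → write E carry 1
  B×2+1 = 23 → write 7 carry 1
  C×2+1 = 25 → write 9 carry 1
  1×2+1 = 3 → write 3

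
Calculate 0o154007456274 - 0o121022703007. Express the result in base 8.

0o32764553265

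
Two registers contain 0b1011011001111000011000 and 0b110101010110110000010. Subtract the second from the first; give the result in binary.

Subtract column by column in base 2:
  0-0 → 0
  0-1 → 1 (borrow)
  0-0-1 → 1 (borrow)
  1-0-1 → 0
  1-0 → 1
  0-0 → 0
  0-0 → 0
  0-1 → 1 (borrow)
  0-1-1 → 0 (borrow)
  1-0-1 → 0
  1-1 → 0
  1-1 → 0
  1-0 → 1
  0-1 → 1 (borrow)
  0-0-1 → 1 (borrow)
  1-1-1 → 1 (borrow)
  1-0-1 → 0
  0-1 → 1 (borrow)
  1-0-1 → 0
  1-1 → 0
  0-1 → 1 (borrow)
  1-0-1 → 0

0b100101111000010010110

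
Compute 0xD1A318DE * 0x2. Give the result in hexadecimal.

Multiply each base-16 digit by 2, carrying:
  E×2 = 28 → write C carry 1
  D×2+1 = 27 → write B carry 1
  8×2+1 = 17 → write 1 carry 1
  1×2+1 = 3 → write 3
  3×2 = 6 → write 6
  A×2 = 20 → write 4 carry 1
  1×2+1 = 3 → write 3
  D×2 = 26 → write A carry 1
  remaining carry: 1

0x1A34631BC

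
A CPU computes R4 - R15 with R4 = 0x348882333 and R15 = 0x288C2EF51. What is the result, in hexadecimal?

0xBFC533E2

Subtract column by column in base 16:
  3-1 → 2
  3-5 → E (borrow)
  3-F-1 → 3 (borrow)
  2-E-1 → 3 (borrow)
  8-2-1 → 5
  8-C → C (borrow)
  8-8-1 → F (borrow)
  4-8-1 → B (borrow)
  3-2-1 → 0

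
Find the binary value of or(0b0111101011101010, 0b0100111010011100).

OR bit by bit (1 where either bit is 1):
  0111101011101010
| 0100111010011100
= 0111111011111110

0b0111111011111110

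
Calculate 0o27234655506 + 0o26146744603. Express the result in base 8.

Add column by column in base 8, right to left:
  6+3 = 1 carry 1
  0+0+1 = 1
  5+6 = 3 carry 1
  5+4+1 = 2 carry 1
  5+4+1 = 2 carry 1
  6+7+1 = 6 carry 1
  4+6+1 = 3 carry 1
  3+4+1 = 0 carry 1
  2+1+1 = 4
  7+6 = 5 carry 1
  2+2+1 = 5

0o55403622311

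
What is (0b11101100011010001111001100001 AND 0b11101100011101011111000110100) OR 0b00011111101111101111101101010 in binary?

0b11101100011010001111001100001 AND 0b11101100011101011111000110100 = 0b11101100011000001111000100000.
Then OR with 0b00011111101111101111101101010.

0b11111111111111101111101101010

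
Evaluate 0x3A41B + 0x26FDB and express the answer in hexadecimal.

Add column by column in base 16, right to left:
  B+B = 6 carry 1
  1+D+1 = F
  4+F = 3 carry 1
  A+6+1 = 1 carry 1
  3+2+1 = 6

0x613F6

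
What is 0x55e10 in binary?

0b1010101111000010000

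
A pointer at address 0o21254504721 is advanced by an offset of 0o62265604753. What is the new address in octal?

0o103542311674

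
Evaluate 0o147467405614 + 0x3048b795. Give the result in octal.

0x3048b795 = 0o6022133625 in octal.
Add column by column in base 8, right to left:
  4+5 = 1 carry 1
  1+2+1 = 4
  6+6 = 4 carry 1
  5+3+1 = 1 carry 1
  0+3+1 = 4
  4+1 = 5
  7+2 = 1 carry 1
  6+2+1 = 1 carry 1
  4+0+1 = 5
  7+6 = 5 carry 1
  4+0+1 = 5
  1+0 = 1

0o155511541441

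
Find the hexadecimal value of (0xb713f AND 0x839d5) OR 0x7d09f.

0xb713f AND 0x839d5 = 0x83115.
Then OR with 0x7d09f.

0xff19f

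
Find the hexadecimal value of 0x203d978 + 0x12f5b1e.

0x3333496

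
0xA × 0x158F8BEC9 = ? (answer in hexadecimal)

Multiply each base-16 digit by 10, carrying:
  9×10 = 90 → write A carry 5
  C×10+5 = 125 → write D carry 7
  E×10+7 = 147 → write 3 carry 9
  B×10+9 = 119 → write 7 carry 7
  8×10+7 = 87 → write 7 carry 5
  F×10+5 = 155 → write B carry 9
  8×10+9 = 89 → write 9 carry 5
  5×10+5 = 55 → write 7 carry 3
  1×10+3 = 13 → write D

0xD79B773DA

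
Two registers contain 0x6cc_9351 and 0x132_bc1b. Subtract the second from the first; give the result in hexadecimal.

Subtract column by column in base 16:
  1-b → 6 (borrow)
  5-1-1 → 3
  3-c → 7 (borrow)
  9-b-1 → d (borrow)
  c-2-1 → 9
  c-3 → 9
  6-1 → 5

0x599d736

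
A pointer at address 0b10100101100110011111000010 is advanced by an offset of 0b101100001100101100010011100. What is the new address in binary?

0b1000000111001100000001011110

Add column by column in base 2, right to left:
  0+0 = 0
  1+0 = 1
  0+1 = 1
  0+1 = 1
  0+1 = 1
  0+0 = 0
  1+0 = 1
  1+1 = 0 carry 1
  1+0+1 = 0 carry 1
  1+0+1 = 0 carry 1
  1+0+1 = 0 carry 1
  0+1+1 = 0 carry 1
  0+1+1 = 0 carry 1
  1+0+1 = 0 carry 1
  1+1+1 = 1 carry 1
  0+0+1 = 1
  0+0 = 0
  1+1 = 0 carry 1
  1+1+1 = 1 carry 1
  0+0+1 = 1
  1+0 = 1
  0+0 = 0
  0+0 = 0
  1+1 = 0 carry 1
  0+1+1 = 0 carry 1
  1+0+1 = 0 carry 1
  0+1+1 = 0 carry 1
  final carry 1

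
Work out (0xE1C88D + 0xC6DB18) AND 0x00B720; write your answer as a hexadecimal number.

0xA320

Add column by column in base 16, right to left:
  D+8 = 5 carry 1
  8+1+1 = A
  8+B = 3 carry 1
  C+D+1 = A carry 1
  1+6+1 = 8
  E+C = A carry 1
  final carry 1
Sum = 0x1A8A3A5; now AND with 0x00B720:
  1&0=0, A&0=0, 8&0=0, A&B=A, 3&7=3, A&2=2, 5&0=0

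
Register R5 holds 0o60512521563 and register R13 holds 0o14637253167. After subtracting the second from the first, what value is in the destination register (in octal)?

0o43653246374

Subtract column by column in base 8:
  3-7 → 4 (borrow)
  6-6-1 → 7 (borrow)
  5-1-1 → 3
  1-3 → 6 (borrow)
  2-5-1 → 4 (borrow)
  5-2-1 → 2
  2-7 → 3 (borrow)
  1-3-1 → 5 (borrow)
  5-6-1 → 6 (borrow)
  0-4-1 → 3 (borrow)
  6-1-1 → 4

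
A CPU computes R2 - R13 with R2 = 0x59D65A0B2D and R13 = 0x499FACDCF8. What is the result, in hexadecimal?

Subtract column by column in base 16:
  D-8 → 5
  2-F → 3 (borrow)
  B-C-1 → E (borrow)
  0-D-1 → 2 (borrow)
  A-C-1 → D (borrow)
  5-A-1 → A (borrow)
  6-F-1 → 6 (borrow)
  D-9-1 → 3
  9-9 → 0
  5-4 → 1

0x1036AD2E35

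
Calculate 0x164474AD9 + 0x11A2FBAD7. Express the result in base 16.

Add column by column in base 16, right to left:
  9+7 = 0 carry 1
  D+D+1 = B carry 1
  A+A+1 = 5 carry 1
  4+B+1 = 0 carry 1
  7+F+1 = 7 carry 1
  4+2+1 = 7
  4+A = E
  6+1 = 7
  1+1 = 2

0x27E7705B0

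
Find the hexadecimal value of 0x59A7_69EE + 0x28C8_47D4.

Add column by column in base 16, right to left:
  E+4 = 2 carry 1
  E+D+1 = C carry 1
  9+7+1 = 1 carry 1
  6+4+1 = B
  7+8 = F
  A+C = 6 carry 1
  9+8+1 = 2 carry 1
  5+2+1 = 8

0x826FB1C2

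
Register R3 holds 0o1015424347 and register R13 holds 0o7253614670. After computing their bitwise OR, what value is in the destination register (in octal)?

OR each oct digit independently (no carries):
  1|7=7, 0|2=2, 1|5=5, 5|3=7, 4|6=6, 2|1=3, 4|4=4, 3|6=7, 4|7=7, 7|0=7

0o7257634777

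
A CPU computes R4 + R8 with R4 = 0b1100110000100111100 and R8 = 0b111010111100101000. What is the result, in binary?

0b10100001000001100100

Add column by column in base 2, right to left:
  0+0 = 0
  0+0 = 0
  1+0 = 1
  1+1 = 0 carry 1
  1+0+1 = 0 carry 1
  1+1+1 = 1 carry 1
  0+0+1 = 1
  0+0 = 0
  1+1 = 0 carry 1
  0+1+1 = 0 carry 1
  0+1+1 = 0 carry 1
  0+1+1 = 0 carry 1
  0+0+1 = 1
  1+1 = 0 carry 1
  1+0+1 = 0 carry 1
  0+1+1 = 0 carry 1
  0+1+1 = 0 carry 1
  1+1+1 = 1 carry 1
  1+0+1 = 0 carry 1
  final carry 1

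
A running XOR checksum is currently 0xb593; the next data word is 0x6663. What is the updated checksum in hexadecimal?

XOR each hex digit independently (no carries):
  b^6=d, 5^6=3, 9^6=f, 3^3=0

0xd3f0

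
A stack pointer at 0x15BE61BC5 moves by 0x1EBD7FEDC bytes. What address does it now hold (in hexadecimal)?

Add column by column in base 16, right to left:
  5+C = 1 carry 1
  C+D+1 = A carry 1
  B+E+1 = A carry 1
  1+F+1 = 1 carry 1
  6+7+1 = E
  E+D = B carry 1
  B+B+1 = 7 carry 1
  5+E+1 = 4 carry 1
  1+1+1 = 3

0x347BE1AA1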